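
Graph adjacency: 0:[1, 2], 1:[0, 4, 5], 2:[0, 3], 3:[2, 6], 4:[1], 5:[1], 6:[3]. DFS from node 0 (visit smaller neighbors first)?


DFS stack-based: start with [0]
Visit order: [0, 1, 4, 5, 2, 3, 6]


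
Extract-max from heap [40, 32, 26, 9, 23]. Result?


Max = 40
Replace root with last, heapify down
Resulting heap: [32, 23, 26, 9]


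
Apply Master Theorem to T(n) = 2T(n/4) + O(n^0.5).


a=2, b=4, c=0.5. log_4(2)=0.5 = c=0.5. Case 2: O(n^c log n) = O(sqrt(n) log n)
Complexity: O(sqrt(n) log n)


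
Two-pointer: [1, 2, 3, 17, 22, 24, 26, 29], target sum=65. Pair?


Two pointers: lo=0, hi=7
No pair sums to 65


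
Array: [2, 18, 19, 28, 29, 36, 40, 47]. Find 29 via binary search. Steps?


Search for 29:
[0,7] mid=3 arr[3]=28
[4,7] mid=5 arr[5]=36
[4,4] mid=4 arr[4]=29
Total: 3 comparisons


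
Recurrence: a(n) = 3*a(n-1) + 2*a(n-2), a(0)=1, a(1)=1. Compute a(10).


Build bottom-up:
...a(8)=9805, a(9)=34921, a(10)=3*34921+2*9805=124373


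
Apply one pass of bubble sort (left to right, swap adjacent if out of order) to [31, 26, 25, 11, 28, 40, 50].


After one pass: [26, 25, 11, 28, 31, 40, 50]


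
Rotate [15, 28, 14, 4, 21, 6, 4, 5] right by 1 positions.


Right rotate by 1: [5, 15, 28, 14, 4, 21, 6, 4]


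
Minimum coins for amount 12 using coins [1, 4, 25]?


dp[0]=0; dp[i]=1+min(dp[i-c] for c in coins)
...dp[7]=4, dp[8]=2, dp[9]=3, dp[10]=4, dp[11]=5, dp[12]=3
Minimum coins for 12 = 3


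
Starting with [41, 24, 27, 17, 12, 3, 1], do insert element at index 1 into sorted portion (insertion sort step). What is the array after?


After one pass: [24, 41, 27, 17, 12, 3, 1]


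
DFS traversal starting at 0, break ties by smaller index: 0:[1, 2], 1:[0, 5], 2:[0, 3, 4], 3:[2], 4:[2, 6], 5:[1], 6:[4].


DFS stack-based: start with [0]
Visit order: [0, 1, 5, 2, 3, 4, 6]


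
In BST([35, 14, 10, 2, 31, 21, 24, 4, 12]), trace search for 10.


BST root = 35
Search for 10: compare at each node
Path: [35, 14, 10]


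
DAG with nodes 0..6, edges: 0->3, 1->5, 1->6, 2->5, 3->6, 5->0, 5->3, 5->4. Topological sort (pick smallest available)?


Kahn's algorithm, process smallest node first
Order: [1, 2, 5, 0, 3, 4, 6]


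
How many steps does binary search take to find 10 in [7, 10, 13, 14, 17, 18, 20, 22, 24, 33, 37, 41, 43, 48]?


Search for 10:
[0,13] mid=6 arr[6]=20
[0,5] mid=2 arr[2]=13
[0,1] mid=0 arr[0]=7
[1,1] mid=1 arr[1]=10
Total: 4 comparisons


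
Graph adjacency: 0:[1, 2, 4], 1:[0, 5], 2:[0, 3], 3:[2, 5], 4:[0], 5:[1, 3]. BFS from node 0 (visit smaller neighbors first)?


BFS queue: start with [0]
Visit order: [0, 1, 2, 4, 5, 3]


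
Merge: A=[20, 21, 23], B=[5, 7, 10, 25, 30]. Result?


Compare heads, take smaller each step.
Merged: [5, 7, 10, 20, 21, 23, 25, 30]


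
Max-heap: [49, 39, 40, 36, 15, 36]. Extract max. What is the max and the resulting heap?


Max = 49
Replace root with last, heapify down
Resulting heap: [40, 39, 36, 36, 15]


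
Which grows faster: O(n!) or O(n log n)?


linearithmic grows slower than factorial
O(n log n) is asymptotically smaller; O(n!) grows faster


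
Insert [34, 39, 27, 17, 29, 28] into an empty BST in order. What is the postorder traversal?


Root = 34; build tree by BST insertion.
Postorder traversal: [17, 28, 29, 27, 39, 34]


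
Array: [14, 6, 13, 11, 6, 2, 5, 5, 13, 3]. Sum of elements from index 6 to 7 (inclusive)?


Prefix sums: [0, 14, 20, 33, 44, 50, 52, 57, 62, 75, 78]
Sum[6..7] = prefix[8] - prefix[6] = 62 - 52 = 10


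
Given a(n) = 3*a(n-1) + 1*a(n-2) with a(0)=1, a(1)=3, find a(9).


Build bottom-up:
...a(7)=3927, a(8)=12970, a(9)=3*12970+1*3927=42837


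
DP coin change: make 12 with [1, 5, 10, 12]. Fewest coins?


dp[0]=0; dp[i]=1+min(dp[i-c] for c in coins)
...dp[7]=3, dp[8]=4, dp[9]=5, dp[10]=1, dp[11]=2, dp[12]=1
Minimum coins for 12 = 1


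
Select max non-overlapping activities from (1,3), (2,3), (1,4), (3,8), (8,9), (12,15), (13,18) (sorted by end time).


Greedy: pick earliest-ending, then skip overlaps.
Selected (4 activities): [(1, 3), (3, 8), (8, 9), (12, 15)]


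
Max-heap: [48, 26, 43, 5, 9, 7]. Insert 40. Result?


Append 40: [48, 26, 43, 5, 9, 7, 40]
Bubble up: no swaps needed
Result: [48, 26, 43, 5, 9, 7, 40]


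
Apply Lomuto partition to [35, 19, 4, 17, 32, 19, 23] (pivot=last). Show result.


Elements <= 23 go left of pivot.
Result: [19, 4, 17, 19, 23, 35, 32], pivot at index 4


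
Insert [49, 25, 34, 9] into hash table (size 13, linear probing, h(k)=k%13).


Insertions: 49->slot 10; 25->slot 12; 34->slot 8; 9->slot 9
Table: [None, None, None, None, None, None, None, None, 34, 9, 49, None, 25]


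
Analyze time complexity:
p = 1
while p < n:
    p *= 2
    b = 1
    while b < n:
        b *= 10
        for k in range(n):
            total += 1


Per nesting level: O(log n) * O(log n) * O(n) = O(n (log n)^2)
Complexity: O(n (log n)^2)


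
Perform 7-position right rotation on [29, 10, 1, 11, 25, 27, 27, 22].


Right rotate by 7: [10, 1, 11, 25, 27, 27, 22, 29]


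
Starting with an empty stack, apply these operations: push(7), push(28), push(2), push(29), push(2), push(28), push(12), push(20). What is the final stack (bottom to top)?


push(7) -> [7]
push(28) -> [7, 28]
push(2) -> [7, 28, 2]
push(29) -> [7, 28, 2, 29]
push(2) -> [7, 28, 2, 29, 2]
push(28) -> [7, 28, 2, 29, 2, 28]
push(12) -> [7, 28, 2, 29, 2, 28, 12]
push(20) -> [7, 28, 2, 29, 2, 28, 12, 20]
Final stack (bottom to top): [7, 28, 2, 29, 2, 28, 12, 20]


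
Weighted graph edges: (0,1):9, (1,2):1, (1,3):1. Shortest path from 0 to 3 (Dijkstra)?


Dijkstra from 0:
Distances: {0: 0, 1: 9, 2: 10, 3: 10}
Shortest distance to 3 = 10, path = [0, 1, 3]


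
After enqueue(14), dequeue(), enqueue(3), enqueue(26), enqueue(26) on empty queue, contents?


enqueue(14) -> [14]
dequeue() returns 14 -> []
enqueue(3) -> [3]
enqueue(26) -> [3, 26]
enqueue(26) -> [3, 26, 26]
Final queue (front to back): [3, 26, 26]


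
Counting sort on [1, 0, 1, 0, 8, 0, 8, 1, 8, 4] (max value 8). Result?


Count array: [3, 3, 0, 0, 1, 0, 0, 0, 3]
Reconstruct: [0, 0, 0, 1, 1, 1, 4, 8, 8, 8]


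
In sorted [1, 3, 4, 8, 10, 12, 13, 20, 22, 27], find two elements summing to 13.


Two pointers: lo=0, hi=9
Found pair: (1, 12) summing to 13


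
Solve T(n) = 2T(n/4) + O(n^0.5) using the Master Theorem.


a=2, b=4, c=0.5. log_4(2)=0.5 = c=0.5. Case 2: O(n^c log n) = O(sqrt(n) log n)
Complexity: O(sqrt(n) log n)


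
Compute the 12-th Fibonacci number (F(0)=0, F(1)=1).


F(n)=F(n-1)+F(n-2)
...F(10)=55, F(11)=89, F(12)=144


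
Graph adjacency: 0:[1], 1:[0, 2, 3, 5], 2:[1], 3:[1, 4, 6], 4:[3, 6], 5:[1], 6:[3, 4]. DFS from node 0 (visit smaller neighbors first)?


DFS stack-based: start with [0]
Visit order: [0, 1, 2, 3, 4, 6, 5]


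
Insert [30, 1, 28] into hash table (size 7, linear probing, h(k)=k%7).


Insertions: 30->slot 2; 1->slot 1; 28->slot 0
Table: [28, 1, 30, None, None, None, None]


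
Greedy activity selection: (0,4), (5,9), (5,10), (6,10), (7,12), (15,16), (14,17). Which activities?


Greedy: pick earliest-ending, then skip overlaps.
Selected (3 activities): [(0, 4), (5, 9), (15, 16)]


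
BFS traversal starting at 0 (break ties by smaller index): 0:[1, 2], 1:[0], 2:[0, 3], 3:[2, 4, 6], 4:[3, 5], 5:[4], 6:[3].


BFS queue: start with [0]
Visit order: [0, 1, 2, 3, 4, 6, 5]


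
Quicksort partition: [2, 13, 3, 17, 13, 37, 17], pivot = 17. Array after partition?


Elements <= 17 go left of pivot.
Result: [2, 13, 3, 17, 13, 17, 37], pivot at index 5


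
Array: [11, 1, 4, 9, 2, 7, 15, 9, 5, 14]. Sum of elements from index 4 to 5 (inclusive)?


Prefix sums: [0, 11, 12, 16, 25, 27, 34, 49, 58, 63, 77]
Sum[4..5] = prefix[6] - prefix[4] = 34 - 25 = 9


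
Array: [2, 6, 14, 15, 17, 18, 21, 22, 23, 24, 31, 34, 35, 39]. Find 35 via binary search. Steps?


Search for 35:
[0,13] mid=6 arr[6]=21
[7,13] mid=10 arr[10]=31
[11,13] mid=12 arr[12]=35
Total: 3 comparisons


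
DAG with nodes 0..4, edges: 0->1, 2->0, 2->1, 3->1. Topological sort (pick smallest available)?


Kahn's algorithm, process smallest node first
Order: [2, 0, 3, 1, 4]


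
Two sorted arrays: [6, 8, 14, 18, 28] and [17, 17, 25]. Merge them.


Compare heads, take smaller each step.
Merged: [6, 8, 14, 17, 17, 18, 25, 28]


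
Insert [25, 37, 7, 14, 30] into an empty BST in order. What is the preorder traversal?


Root = 25; build tree by BST insertion.
Preorder traversal: [25, 7, 14, 37, 30]


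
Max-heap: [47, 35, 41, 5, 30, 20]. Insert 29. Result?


Append 29: [47, 35, 41, 5, 30, 20, 29]
Bubble up: no swaps needed
Result: [47, 35, 41, 5, 30, 20, 29]


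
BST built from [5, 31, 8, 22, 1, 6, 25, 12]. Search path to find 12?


BST root = 5
Search for 12: compare at each node
Path: [5, 31, 8, 22, 12]


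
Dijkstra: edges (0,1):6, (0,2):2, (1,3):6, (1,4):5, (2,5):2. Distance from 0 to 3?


Dijkstra from 0:
Distances: {0: 0, 1: 6, 2: 2, 3: 12, 4: 11, 5: 4}
Shortest distance to 3 = 12, path = [0, 1, 3]


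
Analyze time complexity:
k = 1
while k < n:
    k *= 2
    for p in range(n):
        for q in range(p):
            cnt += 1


Per nesting level: O(log n) * O(n) * O(n) [triangular over p] = O(n^2 log n)
Complexity: O(n^2 log n)


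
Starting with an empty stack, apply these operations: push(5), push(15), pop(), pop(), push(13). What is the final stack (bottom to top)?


push(5) -> [5]
push(15) -> [5, 15]
pop() returns 15 -> [5]
pop() returns 5 -> []
push(13) -> [13]
Final stack (bottom to top): [13]


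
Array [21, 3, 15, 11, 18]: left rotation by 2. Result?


Left rotate by 2: [15, 11, 18, 21, 3]


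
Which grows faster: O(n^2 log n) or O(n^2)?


quadratic grows slower than n^2 log n
O(n^2) is asymptotically smaller; O(n^2 log n) grows faster


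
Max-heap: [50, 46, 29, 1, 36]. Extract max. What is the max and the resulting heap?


Max = 50
Replace root with last, heapify down
Resulting heap: [46, 36, 29, 1]


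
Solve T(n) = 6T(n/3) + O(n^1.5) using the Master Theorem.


a=6, b=3, c=1.5. log_3(6)=1.631 > c=1.5. Case 1: O(n^log_b(a)) = O(n^1.631)
Complexity: O(n^1.631)


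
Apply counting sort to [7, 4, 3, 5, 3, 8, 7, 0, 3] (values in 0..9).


Count array: [1, 0, 0, 3, 1, 1, 0, 2, 1, 0]
Reconstruct: [0, 3, 3, 3, 4, 5, 7, 7, 8]


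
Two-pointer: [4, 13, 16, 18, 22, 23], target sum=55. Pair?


Two pointers: lo=0, hi=5
No pair sums to 55


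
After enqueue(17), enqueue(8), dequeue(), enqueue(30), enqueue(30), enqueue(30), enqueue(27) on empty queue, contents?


enqueue(17) -> [17]
enqueue(8) -> [17, 8]
dequeue() returns 17 -> [8]
enqueue(30) -> [8, 30]
enqueue(30) -> [8, 30, 30]
enqueue(30) -> [8, 30, 30, 30]
enqueue(27) -> [8, 30, 30, 30, 27]
Final queue (front to back): [8, 30, 30, 30, 27]


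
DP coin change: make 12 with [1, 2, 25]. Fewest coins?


dp[0]=0; dp[i]=1+min(dp[i-c] for c in coins)
...dp[7]=4, dp[8]=4, dp[9]=5, dp[10]=5, dp[11]=6, dp[12]=6
Minimum coins for 12 = 6


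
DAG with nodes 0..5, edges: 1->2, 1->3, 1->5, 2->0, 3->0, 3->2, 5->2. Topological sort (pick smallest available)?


Kahn's algorithm, process smallest node first
Order: [1, 3, 4, 5, 2, 0]


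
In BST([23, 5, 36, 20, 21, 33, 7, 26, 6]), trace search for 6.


BST root = 23
Search for 6: compare at each node
Path: [23, 5, 20, 7, 6]


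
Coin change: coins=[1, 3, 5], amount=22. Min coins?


dp[0]=0; dp[i]=1+min(dp[i-c] for c in coins)
...dp[17]=5, dp[18]=4, dp[19]=5, dp[20]=4, dp[21]=5, dp[22]=6
Minimum coins for 22 = 6


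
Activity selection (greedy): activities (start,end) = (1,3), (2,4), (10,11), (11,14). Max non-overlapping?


Greedy: pick earliest-ending, then skip overlaps.
Selected (3 activities): [(1, 3), (10, 11), (11, 14)]


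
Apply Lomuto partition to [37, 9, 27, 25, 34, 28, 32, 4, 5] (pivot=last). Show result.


Elements <= 5 go left of pivot.
Result: [4, 5, 27, 25, 34, 28, 32, 37, 9], pivot at index 1


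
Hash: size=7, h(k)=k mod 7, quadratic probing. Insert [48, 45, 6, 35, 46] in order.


Insertions: 48->slot 6; 45->slot 3; 6->slot 0; 35->slot 1; 46->slot 4
Table: [6, 35, None, 45, 46, None, 48]


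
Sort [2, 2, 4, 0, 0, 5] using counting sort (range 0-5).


Count array: [2, 0, 2, 0, 1, 1]
Reconstruct: [0, 0, 2, 2, 4, 5]


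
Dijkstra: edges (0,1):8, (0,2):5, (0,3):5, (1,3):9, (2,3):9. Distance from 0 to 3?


Dijkstra from 0:
Distances: {0: 0, 1: 8, 2: 5, 3: 5}
Shortest distance to 3 = 5, path = [0, 3]


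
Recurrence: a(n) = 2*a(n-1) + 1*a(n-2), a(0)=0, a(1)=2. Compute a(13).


Build bottom-up:
...a(11)=11482, a(12)=27720, a(13)=2*27720+1*11482=66922


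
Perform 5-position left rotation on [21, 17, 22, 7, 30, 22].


Left rotate by 5: [22, 21, 17, 22, 7, 30]


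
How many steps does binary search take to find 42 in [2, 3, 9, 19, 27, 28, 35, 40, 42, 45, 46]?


Search for 42:
[0,10] mid=5 arr[5]=28
[6,10] mid=8 arr[8]=42
Total: 2 comparisons


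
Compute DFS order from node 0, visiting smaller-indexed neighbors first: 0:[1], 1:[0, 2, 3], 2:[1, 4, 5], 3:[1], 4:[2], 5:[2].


DFS stack-based: start with [0]
Visit order: [0, 1, 2, 4, 5, 3]


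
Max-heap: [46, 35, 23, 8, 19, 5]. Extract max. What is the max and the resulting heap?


Max = 46
Replace root with last, heapify down
Resulting heap: [35, 19, 23, 8, 5]


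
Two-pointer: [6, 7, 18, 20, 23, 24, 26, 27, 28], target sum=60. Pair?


Two pointers: lo=0, hi=8
No pair sums to 60


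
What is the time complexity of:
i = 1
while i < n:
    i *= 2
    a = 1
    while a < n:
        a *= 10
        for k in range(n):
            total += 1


Per nesting level: O(log n) * O(log n) * O(n) = O(n (log n)^2)
Complexity: O(n (log n)^2)


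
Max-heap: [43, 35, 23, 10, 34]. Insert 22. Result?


Append 22: [43, 35, 23, 10, 34, 22]
Bubble up: no swaps needed
Result: [43, 35, 23, 10, 34, 22]


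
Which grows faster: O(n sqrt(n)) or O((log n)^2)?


polylogarithmic grows slower than n^1.5
O((log n)^2) is asymptotically smaller; O(n sqrt(n)) grows faster


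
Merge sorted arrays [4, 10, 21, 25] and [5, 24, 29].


Compare heads, take smaller each step.
Merged: [4, 5, 10, 21, 24, 25, 29]


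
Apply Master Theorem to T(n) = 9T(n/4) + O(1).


a=9, b=4, c=0. log_4(9)=1.585 > c=0. Case 1: O(n^log_b(a)) = O(n^1.585)
Complexity: O(n^1.585)


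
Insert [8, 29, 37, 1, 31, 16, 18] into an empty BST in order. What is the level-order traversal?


Root = 8; build tree by BST insertion.
Level-Order traversal: [8, 1, 29, 16, 37, 18, 31]


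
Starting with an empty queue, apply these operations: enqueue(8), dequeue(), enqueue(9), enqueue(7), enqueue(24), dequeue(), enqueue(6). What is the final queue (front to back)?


enqueue(8) -> [8]
dequeue() returns 8 -> []
enqueue(9) -> [9]
enqueue(7) -> [9, 7]
enqueue(24) -> [9, 7, 24]
dequeue() returns 9 -> [7, 24]
enqueue(6) -> [7, 24, 6]
Final queue (front to back): [7, 24, 6]


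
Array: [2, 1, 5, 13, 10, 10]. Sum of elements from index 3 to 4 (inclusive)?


Prefix sums: [0, 2, 3, 8, 21, 31, 41]
Sum[3..4] = prefix[5] - prefix[3] = 31 - 8 = 23


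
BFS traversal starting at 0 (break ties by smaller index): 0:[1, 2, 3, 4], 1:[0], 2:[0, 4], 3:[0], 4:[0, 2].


BFS queue: start with [0]
Visit order: [0, 1, 2, 3, 4]


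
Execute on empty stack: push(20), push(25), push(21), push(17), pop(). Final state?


push(20) -> [20]
push(25) -> [20, 25]
push(21) -> [20, 25, 21]
push(17) -> [20, 25, 21, 17]
pop() returns 17 -> [20, 25, 21]
Final stack (bottom to top): [20, 25, 21]


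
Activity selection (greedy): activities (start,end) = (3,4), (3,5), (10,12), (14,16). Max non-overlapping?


Greedy: pick earliest-ending, then skip overlaps.
Selected (3 activities): [(3, 4), (10, 12), (14, 16)]


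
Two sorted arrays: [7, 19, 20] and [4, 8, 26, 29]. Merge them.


Compare heads, take smaller each step.
Merged: [4, 7, 8, 19, 20, 26, 29]


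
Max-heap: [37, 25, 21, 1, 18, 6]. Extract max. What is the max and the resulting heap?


Max = 37
Replace root with last, heapify down
Resulting heap: [25, 18, 21, 1, 6]


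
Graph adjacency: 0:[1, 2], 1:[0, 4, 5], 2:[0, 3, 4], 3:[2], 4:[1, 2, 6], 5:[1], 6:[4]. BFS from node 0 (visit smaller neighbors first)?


BFS queue: start with [0]
Visit order: [0, 1, 2, 4, 5, 3, 6]


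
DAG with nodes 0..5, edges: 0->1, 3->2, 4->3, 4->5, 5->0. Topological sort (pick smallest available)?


Kahn's algorithm, process smallest node first
Order: [4, 3, 2, 5, 0, 1]


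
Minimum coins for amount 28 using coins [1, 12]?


dp[0]=0; dp[i]=1+min(dp[i-c] for c in coins)
...dp[23]=12, dp[24]=2, dp[25]=3, dp[26]=4, dp[27]=5, dp[28]=6
Minimum coins for 28 = 6


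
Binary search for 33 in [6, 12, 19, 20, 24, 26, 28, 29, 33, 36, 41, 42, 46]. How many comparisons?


Search for 33:
[0,12] mid=6 arr[6]=28
[7,12] mid=9 arr[9]=36
[7,8] mid=7 arr[7]=29
[8,8] mid=8 arr[8]=33
Total: 4 comparisons


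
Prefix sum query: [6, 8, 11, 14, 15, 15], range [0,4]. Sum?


Prefix sums: [0, 6, 14, 25, 39, 54, 69]
Sum[0..4] = prefix[5] - prefix[0] = 54 - 0 = 54


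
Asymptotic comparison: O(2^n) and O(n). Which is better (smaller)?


linear grows slower than exponential
O(n) is asymptotically smaller; O(2^n) grows faster


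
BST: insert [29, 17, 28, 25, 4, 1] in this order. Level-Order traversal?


Root = 29; build tree by BST insertion.
Level-Order traversal: [29, 17, 4, 28, 1, 25]


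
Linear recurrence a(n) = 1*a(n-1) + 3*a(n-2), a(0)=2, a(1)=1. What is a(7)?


Build bottom-up:
...a(5)=61, a(6)=154, a(7)=1*154+3*61=337


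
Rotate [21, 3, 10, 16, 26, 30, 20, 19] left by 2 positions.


Left rotate by 2: [10, 16, 26, 30, 20, 19, 21, 3]


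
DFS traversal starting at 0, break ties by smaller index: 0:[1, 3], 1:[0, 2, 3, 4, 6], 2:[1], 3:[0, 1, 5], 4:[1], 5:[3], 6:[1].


DFS stack-based: start with [0]
Visit order: [0, 1, 2, 3, 5, 4, 6]


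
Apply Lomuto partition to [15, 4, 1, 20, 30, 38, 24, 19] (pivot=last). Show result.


Elements <= 19 go left of pivot.
Result: [15, 4, 1, 19, 30, 38, 24, 20], pivot at index 3


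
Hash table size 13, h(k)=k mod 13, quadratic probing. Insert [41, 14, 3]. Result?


Insertions: 41->slot 2; 14->slot 1; 3->slot 3
Table: [None, 14, 41, 3, None, None, None, None, None, None, None, None, None]


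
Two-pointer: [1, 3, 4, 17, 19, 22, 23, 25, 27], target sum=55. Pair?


Two pointers: lo=0, hi=8
No pair sums to 55


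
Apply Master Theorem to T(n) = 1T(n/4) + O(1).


a=1, b=4, c=0. log_4(1)=0 = c=0. Case 2: O(n^c log n) = O(log n)
Complexity: O(log n)


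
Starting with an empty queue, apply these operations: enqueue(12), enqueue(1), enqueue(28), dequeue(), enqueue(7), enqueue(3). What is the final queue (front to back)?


enqueue(12) -> [12]
enqueue(1) -> [12, 1]
enqueue(28) -> [12, 1, 28]
dequeue() returns 12 -> [1, 28]
enqueue(7) -> [1, 28, 7]
enqueue(3) -> [1, 28, 7, 3]
Final queue (front to back): [1, 28, 7, 3]


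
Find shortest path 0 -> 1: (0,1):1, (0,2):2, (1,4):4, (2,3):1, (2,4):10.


Dijkstra from 0:
Distances: {0: 0, 1: 1, 2: 2, 3: 3, 4: 5}
Shortest distance to 1 = 1, path = [0, 1]


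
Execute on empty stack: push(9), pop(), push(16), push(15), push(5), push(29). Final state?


push(9) -> [9]
pop() returns 9 -> []
push(16) -> [16]
push(15) -> [16, 15]
push(5) -> [16, 15, 5]
push(29) -> [16, 15, 5, 29]
Final stack (bottom to top): [16, 15, 5, 29]


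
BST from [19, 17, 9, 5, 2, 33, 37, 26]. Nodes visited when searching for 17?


BST root = 19
Search for 17: compare at each node
Path: [19, 17]


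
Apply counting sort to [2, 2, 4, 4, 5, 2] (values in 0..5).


Count array: [0, 0, 3, 0, 2, 1]
Reconstruct: [2, 2, 2, 4, 4, 5]


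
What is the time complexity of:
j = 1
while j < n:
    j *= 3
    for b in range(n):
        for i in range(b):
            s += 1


Per nesting level: O(log n) * O(n) * O(n) [triangular over b] = O(n^2 log n)
Complexity: O(n^2 log n)


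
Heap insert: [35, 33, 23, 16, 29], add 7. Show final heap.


Append 7: [35, 33, 23, 16, 29, 7]
Bubble up: no swaps needed
Result: [35, 33, 23, 16, 29, 7]


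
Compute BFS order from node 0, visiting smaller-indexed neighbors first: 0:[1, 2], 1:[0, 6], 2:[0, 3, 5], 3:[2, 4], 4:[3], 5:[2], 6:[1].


BFS queue: start with [0]
Visit order: [0, 1, 2, 6, 3, 5, 4]


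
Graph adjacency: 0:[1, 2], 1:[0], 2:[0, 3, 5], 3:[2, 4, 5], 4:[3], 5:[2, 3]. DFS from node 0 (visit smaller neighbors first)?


DFS stack-based: start with [0]
Visit order: [0, 1, 2, 3, 4, 5]


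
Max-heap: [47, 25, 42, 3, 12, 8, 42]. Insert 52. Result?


Append 52: [47, 25, 42, 3, 12, 8, 42, 52]
Bubble up: swap idx 7(52) with idx 3(3); swap idx 3(52) with idx 1(25); swap idx 1(52) with idx 0(47)
Result: [52, 47, 42, 25, 12, 8, 42, 3]


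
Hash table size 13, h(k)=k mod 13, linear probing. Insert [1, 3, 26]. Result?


Insertions: 1->slot 1; 3->slot 3; 26->slot 0
Table: [26, 1, None, 3, None, None, None, None, None, None, None, None, None]


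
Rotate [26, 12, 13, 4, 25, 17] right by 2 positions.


Right rotate by 2: [25, 17, 26, 12, 13, 4]


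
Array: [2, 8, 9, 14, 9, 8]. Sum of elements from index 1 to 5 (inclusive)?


Prefix sums: [0, 2, 10, 19, 33, 42, 50]
Sum[1..5] = prefix[6] - prefix[1] = 50 - 2 = 48


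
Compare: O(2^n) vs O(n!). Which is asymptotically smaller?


exponential grows slower than factorial
O(2^n) is asymptotically smaller; O(n!) grows faster


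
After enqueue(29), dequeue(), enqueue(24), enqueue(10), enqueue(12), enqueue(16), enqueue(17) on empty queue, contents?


enqueue(29) -> [29]
dequeue() returns 29 -> []
enqueue(24) -> [24]
enqueue(10) -> [24, 10]
enqueue(12) -> [24, 10, 12]
enqueue(16) -> [24, 10, 12, 16]
enqueue(17) -> [24, 10, 12, 16, 17]
Final queue (front to back): [24, 10, 12, 16, 17]


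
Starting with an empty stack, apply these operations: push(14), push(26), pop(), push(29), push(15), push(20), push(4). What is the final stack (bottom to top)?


push(14) -> [14]
push(26) -> [14, 26]
pop() returns 26 -> [14]
push(29) -> [14, 29]
push(15) -> [14, 29, 15]
push(20) -> [14, 29, 15, 20]
push(4) -> [14, 29, 15, 20, 4]
Final stack (bottom to top): [14, 29, 15, 20, 4]


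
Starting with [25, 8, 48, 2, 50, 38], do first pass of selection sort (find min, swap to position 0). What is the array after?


After one pass: [2, 8, 48, 25, 50, 38]


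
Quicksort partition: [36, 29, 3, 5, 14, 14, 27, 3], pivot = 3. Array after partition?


Elements <= 3 go left of pivot.
Result: [3, 3, 36, 5, 14, 14, 27, 29], pivot at index 1


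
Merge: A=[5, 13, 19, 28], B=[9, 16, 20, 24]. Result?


Compare heads, take smaller each step.
Merged: [5, 9, 13, 16, 19, 20, 24, 28]


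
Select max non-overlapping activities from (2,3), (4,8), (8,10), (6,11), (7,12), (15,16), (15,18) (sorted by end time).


Greedy: pick earliest-ending, then skip overlaps.
Selected (4 activities): [(2, 3), (4, 8), (8, 10), (15, 16)]


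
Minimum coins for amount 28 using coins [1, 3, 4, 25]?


dp[0]=0; dp[i]=1+min(dp[i-c] for c in coins)
...dp[23]=6, dp[24]=6, dp[25]=1, dp[26]=2, dp[27]=3, dp[28]=2
Minimum coins for 28 = 2


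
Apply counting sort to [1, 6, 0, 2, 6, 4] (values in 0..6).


Count array: [1, 1, 1, 0, 1, 0, 2]
Reconstruct: [0, 1, 2, 4, 6, 6]


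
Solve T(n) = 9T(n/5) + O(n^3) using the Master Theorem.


a=9, b=5, c=3. log_5(9)=1.365 < c=3. Case 3: O(n^c) = O(n^3)
Complexity: O(n^3)


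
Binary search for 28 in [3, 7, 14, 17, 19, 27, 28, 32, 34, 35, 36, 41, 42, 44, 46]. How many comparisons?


Search for 28:
[0,14] mid=7 arr[7]=32
[0,6] mid=3 arr[3]=17
[4,6] mid=5 arr[5]=27
[6,6] mid=6 arr[6]=28
Total: 4 comparisons


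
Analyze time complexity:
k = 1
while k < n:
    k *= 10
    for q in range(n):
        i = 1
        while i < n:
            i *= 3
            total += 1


Per nesting level: O(log n) * O(n) * O(log n) = O(n (log n)^2)
Complexity: O(n (log n)^2)


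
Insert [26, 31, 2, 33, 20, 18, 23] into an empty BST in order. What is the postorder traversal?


Root = 26; build tree by BST insertion.
Postorder traversal: [18, 23, 20, 2, 33, 31, 26]


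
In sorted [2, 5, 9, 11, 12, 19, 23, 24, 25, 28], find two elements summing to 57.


Two pointers: lo=0, hi=9
No pair sums to 57


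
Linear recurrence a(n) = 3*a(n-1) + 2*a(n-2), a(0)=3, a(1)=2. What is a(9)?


Build bottom-up:
...a(7)=6496, a(8)=23136, a(9)=3*23136+2*6496=82400


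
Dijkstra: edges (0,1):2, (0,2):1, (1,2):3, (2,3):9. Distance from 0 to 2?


Dijkstra from 0:
Distances: {0: 0, 1: 2, 2: 1, 3: 10}
Shortest distance to 2 = 1, path = [0, 2]


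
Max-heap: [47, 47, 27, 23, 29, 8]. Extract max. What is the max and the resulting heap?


Max = 47
Replace root with last, heapify down
Resulting heap: [47, 29, 27, 23, 8]


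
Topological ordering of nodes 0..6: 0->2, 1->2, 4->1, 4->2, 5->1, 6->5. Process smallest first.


Kahn's algorithm, process smallest node first
Order: [0, 3, 4, 6, 5, 1, 2]


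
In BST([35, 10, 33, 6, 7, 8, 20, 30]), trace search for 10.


BST root = 35
Search for 10: compare at each node
Path: [35, 10]


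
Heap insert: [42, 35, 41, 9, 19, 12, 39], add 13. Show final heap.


Append 13: [42, 35, 41, 9, 19, 12, 39, 13]
Bubble up: swap idx 7(13) with idx 3(9)
Result: [42, 35, 41, 13, 19, 12, 39, 9]


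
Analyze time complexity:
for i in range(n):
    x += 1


Per nesting level: O(n) = O(n)
Complexity: O(n)


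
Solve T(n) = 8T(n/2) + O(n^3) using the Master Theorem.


a=8, b=2, c=3. log_2(8)=3 = c=3. Case 2: O(n^c log n) = O(n^3 log n)
Complexity: O(n^3 log n)


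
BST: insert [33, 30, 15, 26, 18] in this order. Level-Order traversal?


Root = 33; build tree by BST insertion.
Level-Order traversal: [33, 30, 15, 26, 18]


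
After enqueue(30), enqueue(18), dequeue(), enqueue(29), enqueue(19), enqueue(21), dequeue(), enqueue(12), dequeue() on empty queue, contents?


enqueue(30) -> [30]
enqueue(18) -> [30, 18]
dequeue() returns 30 -> [18]
enqueue(29) -> [18, 29]
enqueue(19) -> [18, 29, 19]
enqueue(21) -> [18, 29, 19, 21]
dequeue() returns 18 -> [29, 19, 21]
enqueue(12) -> [29, 19, 21, 12]
dequeue() returns 29 -> [19, 21, 12]
Final queue (front to back): [19, 21, 12]


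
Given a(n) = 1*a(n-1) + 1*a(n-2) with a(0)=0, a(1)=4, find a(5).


Build bottom-up:
...a(3)=8, a(4)=12, a(5)=1*12+1*8=20


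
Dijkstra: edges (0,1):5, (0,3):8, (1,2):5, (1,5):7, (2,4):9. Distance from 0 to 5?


Dijkstra from 0:
Distances: {0: 0, 1: 5, 2: 10, 3: 8, 4: 19, 5: 12}
Shortest distance to 5 = 12, path = [0, 1, 5]


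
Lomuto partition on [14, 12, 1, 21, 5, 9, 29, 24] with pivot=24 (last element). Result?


Elements <= 24 go left of pivot.
Result: [14, 12, 1, 21, 5, 9, 24, 29], pivot at index 6


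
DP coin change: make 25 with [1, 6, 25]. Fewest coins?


dp[0]=0; dp[i]=1+min(dp[i-c] for c in coins)
...dp[20]=5, dp[21]=6, dp[22]=7, dp[23]=8, dp[24]=4, dp[25]=1
Minimum coins for 25 = 1


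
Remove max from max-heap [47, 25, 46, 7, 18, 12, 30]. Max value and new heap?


Max = 47
Replace root with last, heapify down
Resulting heap: [46, 25, 30, 7, 18, 12]


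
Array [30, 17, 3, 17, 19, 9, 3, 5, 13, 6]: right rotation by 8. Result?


Right rotate by 8: [3, 17, 19, 9, 3, 5, 13, 6, 30, 17]


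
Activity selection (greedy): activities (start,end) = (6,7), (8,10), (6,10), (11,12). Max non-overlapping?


Greedy: pick earliest-ending, then skip overlaps.
Selected (3 activities): [(6, 7), (8, 10), (11, 12)]


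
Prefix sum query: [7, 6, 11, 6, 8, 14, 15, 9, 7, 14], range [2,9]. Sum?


Prefix sums: [0, 7, 13, 24, 30, 38, 52, 67, 76, 83, 97]
Sum[2..9] = prefix[10] - prefix[2] = 97 - 13 = 84


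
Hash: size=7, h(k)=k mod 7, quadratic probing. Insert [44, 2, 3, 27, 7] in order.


Insertions: 44->slot 2; 2->slot 3; 3->slot 4; 27->slot 6; 7->slot 0
Table: [7, None, 44, 2, 3, None, 27]


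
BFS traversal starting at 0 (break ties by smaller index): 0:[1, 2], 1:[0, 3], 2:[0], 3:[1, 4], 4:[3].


BFS queue: start with [0]
Visit order: [0, 1, 2, 3, 4]


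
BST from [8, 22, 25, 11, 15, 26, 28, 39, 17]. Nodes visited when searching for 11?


BST root = 8
Search for 11: compare at each node
Path: [8, 22, 11]


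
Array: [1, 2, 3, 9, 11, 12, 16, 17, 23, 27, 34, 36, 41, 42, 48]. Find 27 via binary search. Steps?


Search for 27:
[0,14] mid=7 arr[7]=17
[8,14] mid=11 arr[11]=36
[8,10] mid=9 arr[9]=27
Total: 3 comparisons


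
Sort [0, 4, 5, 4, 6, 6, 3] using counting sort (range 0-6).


Count array: [1, 0, 0, 1, 2, 1, 2]
Reconstruct: [0, 3, 4, 4, 5, 6, 6]


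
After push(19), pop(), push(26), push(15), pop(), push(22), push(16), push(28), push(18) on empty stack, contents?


push(19) -> [19]
pop() returns 19 -> []
push(26) -> [26]
push(15) -> [26, 15]
pop() returns 15 -> [26]
push(22) -> [26, 22]
push(16) -> [26, 22, 16]
push(28) -> [26, 22, 16, 28]
push(18) -> [26, 22, 16, 28, 18]
Final stack (bottom to top): [26, 22, 16, 28, 18]


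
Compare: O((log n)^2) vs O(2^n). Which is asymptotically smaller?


polylogarithmic grows slower than exponential
O((log n)^2) is asymptotically smaller; O(2^n) grows faster


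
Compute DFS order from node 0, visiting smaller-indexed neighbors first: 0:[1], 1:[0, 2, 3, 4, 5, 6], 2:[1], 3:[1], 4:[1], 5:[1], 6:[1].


DFS stack-based: start with [0]
Visit order: [0, 1, 2, 3, 4, 5, 6]


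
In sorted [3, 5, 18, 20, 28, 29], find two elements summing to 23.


Two pointers: lo=0, hi=5
Found pair: (3, 20) summing to 23


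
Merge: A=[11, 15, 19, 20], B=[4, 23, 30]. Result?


Compare heads, take smaller each step.
Merged: [4, 11, 15, 19, 20, 23, 30]


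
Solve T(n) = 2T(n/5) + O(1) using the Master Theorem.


a=2, b=5, c=0. log_5(2)=0.431 > c=0. Case 1: O(n^log_b(a)) = O(n^0.431)
Complexity: O(n^0.431)


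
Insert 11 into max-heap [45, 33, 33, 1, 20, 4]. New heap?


Append 11: [45, 33, 33, 1, 20, 4, 11]
Bubble up: no swaps needed
Result: [45, 33, 33, 1, 20, 4, 11]


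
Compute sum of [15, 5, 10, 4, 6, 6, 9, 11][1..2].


Prefix sums: [0, 15, 20, 30, 34, 40, 46, 55, 66]
Sum[1..2] = prefix[3] - prefix[1] = 30 - 15 = 15


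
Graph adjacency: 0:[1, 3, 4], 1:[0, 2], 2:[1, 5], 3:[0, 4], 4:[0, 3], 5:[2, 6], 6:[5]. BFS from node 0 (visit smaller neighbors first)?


BFS queue: start with [0]
Visit order: [0, 1, 3, 4, 2, 5, 6]


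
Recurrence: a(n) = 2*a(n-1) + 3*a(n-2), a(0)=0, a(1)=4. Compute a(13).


Build bottom-up:
...a(11)=177148, a(12)=531440, a(13)=2*531440+3*177148=1594324


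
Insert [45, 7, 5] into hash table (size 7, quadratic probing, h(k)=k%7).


Insertions: 45->slot 3; 7->slot 0; 5->slot 5
Table: [7, None, None, 45, None, 5, None]


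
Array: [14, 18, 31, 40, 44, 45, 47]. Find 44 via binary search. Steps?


Search for 44:
[0,6] mid=3 arr[3]=40
[4,6] mid=5 arr[5]=45
[4,4] mid=4 arr[4]=44
Total: 3 comparisons


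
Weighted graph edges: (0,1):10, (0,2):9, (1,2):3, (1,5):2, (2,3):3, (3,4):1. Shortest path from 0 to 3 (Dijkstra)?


Dijkstra from 0:
Distances: {0: 0, 1: 10, 2: 9, 3: 12, 4: 13, 5: 12}
Shortest distance to 3 = 12, path = [0, 2, 3]


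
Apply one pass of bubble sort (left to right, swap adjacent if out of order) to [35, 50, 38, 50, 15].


After one pass: [35, 38, 50, 15, 50]


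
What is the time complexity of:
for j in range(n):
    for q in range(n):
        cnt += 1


Per nesting level: O(n) * O(n) = O(n^2)
Complexity: O(n^2)


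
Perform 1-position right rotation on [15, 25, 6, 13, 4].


Right rotate by 1: [4, 15, 25, 6, 13]


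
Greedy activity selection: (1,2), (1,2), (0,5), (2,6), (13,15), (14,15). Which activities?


Greedy: pick earliest-ending, then skip overlaps.
Selected (3 activities): [(1, 2), (2, 6), (13, 15)]


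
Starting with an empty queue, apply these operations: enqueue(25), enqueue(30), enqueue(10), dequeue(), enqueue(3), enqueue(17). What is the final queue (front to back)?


enqueue(25) -> [25]
enqueue(30) -> [25, 30]
enqueue(10) -> [25, 30, 10]
dequeue() returns 25 -> [30, 10]
enqueue(3) -> [30, 10, 3]
enqueue(17) -> [30, 10, 3, 17]
Final queue (front to back): [30, 10, 3, 17]


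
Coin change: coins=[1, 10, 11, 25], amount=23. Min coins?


dp[0]=0; dp[i]=1+min(dp[i-c] for c in coins)
...dp[18]=8, dp[19]=9, dp[20]=2, dp[21]=2, dp[22]=2, dp[23]=3
Minimum coins for 23 = 3


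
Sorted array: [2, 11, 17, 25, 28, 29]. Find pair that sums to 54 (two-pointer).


Two pointers: lo=0, hi=5
Found pair: (25, 29) summing to 54


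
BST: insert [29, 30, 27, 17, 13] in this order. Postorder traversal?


Root = 29; build tree by BST insertion.
Postorder traversal: [13, 17, 27, 30, 29]


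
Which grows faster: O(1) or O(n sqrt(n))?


constant grows slower than n^1.5
O(1) is asymptotically smaller; O(n sqrt(n)) grows faster


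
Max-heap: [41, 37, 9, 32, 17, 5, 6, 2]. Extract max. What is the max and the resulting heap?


Max = 41
Replace root with last, heapify down
Resulting heap: [37, 32, 9, 2, 17, 5, 6]


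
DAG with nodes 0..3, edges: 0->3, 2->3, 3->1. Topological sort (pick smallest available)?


Kahn's algorithm, process smallest node first
Order: [0, 2, 3, 1]


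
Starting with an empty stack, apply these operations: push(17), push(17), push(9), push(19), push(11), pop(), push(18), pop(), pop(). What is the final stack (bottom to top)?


push(17) -> [17]
push(17) -> [17, 17]
push(9) -> [17, 17, 9]
push(19) -> [17, 17, 9, 19]
push(11) -> [17, 17, 9, 19, 11]
pop() returns 11 -> [17, 17, 9, 19]
push(18) -> [17, 17, 9, 19, 18]
pop() returns 18 -> [17, 17, 9, 19]
pop() returns 19 -> [17, 17, 9]
Final stack (bottom to top): [17, 17, 9]


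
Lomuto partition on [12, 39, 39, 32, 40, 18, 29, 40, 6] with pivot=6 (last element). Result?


Elements <= 6 go left of pivot.
Result: [6, 39, 39, 32, 40, 18, 29, 40, 12], pivot at index 0


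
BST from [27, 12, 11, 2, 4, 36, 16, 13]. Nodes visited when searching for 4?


BST root = 27
Search for 4: compare at each node
Path: [27, 12, 11, 2, 4]


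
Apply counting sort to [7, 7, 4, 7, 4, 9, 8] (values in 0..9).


Count array: [0, 0, 0, 0, 2, 0, 0, 3, 1, 1]
Reconstruct: [4, 4, 7, 7, 7, 8, 9]


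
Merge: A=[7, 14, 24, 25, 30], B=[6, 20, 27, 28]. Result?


Compare heads, take smaller each step.
Merged: [6, 7, 14, 20, 24, 25, 27, 28, 30]


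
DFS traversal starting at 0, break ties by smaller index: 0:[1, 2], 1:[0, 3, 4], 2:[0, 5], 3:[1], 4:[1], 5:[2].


DFS stack-based: start with [0]
Visit order: [0, 1, 3, 4, 2, 5]


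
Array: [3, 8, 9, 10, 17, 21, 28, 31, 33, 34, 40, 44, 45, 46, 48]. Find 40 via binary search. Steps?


Search for 40:
[0,14] mid=7 arr[7]=31
[8,14] mid=11 arr[11]=44
[8,10] mid=9 arr[9]=34
[10,10] mid=10 arr[10]=40
Total: 4 comparisons


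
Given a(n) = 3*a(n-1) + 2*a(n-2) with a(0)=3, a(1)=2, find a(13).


Build bottom-up:
...a(11)=1045216, a(12)=3722592, a(13)=3*3722592+2*1045216=13258208


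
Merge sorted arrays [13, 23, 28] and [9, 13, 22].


Compare heads, take smaller each step.
Merged: [9, 13, 13, 22, 23, 28]


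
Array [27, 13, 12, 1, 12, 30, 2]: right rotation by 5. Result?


Right rotate by 5: [12, 1, 12, 30, 2, 27, 13]


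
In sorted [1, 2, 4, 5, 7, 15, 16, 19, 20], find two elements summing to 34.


Two pointers: lo=0, hi=8
Found pair: (15, 19) summing to 34


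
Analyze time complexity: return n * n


Analysis: constant-time operation, no loop
Complexity: O(1)


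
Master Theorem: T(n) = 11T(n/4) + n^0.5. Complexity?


a=11, b=4, c=0.5. log_4(11)=1.730 > c=0.5. Case 1: O(n^log_b(a)) = O(n^1.730)
Complexity: O(n^1.730)


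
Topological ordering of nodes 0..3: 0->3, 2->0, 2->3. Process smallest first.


Kahn's algorithm, process smallest node first
Order: [1, 2, 0, 3]


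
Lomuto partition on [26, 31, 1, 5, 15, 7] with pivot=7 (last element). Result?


Elements <= 7 go left of pivot.
Result: [1, 5, 7, 31, 15, 26], pivot at index 2


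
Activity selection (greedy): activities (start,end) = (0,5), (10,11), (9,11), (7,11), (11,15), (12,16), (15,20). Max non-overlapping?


Greedy: pick earliest-ending, then skip overlaps.
Selected (4 activities): [(0, 5), (10, 11), (11, 15), (15, 20)]


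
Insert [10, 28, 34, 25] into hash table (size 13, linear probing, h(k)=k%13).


Insertions: 10->slot 10; 28->slot 2; 34->slot 8; 25->slot 12
Table: [None, None, 28, None, None, None, None, None, 34, None, 10, None, 25]


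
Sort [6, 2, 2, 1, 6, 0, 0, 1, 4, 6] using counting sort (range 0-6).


Count array: [2, 2, 2, 0, 1, 0, 3]
Reconstruct: [0, 0, 1, 1, 2, 2, 4, 6, 6, 6]


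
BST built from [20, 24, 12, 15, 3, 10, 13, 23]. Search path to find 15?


BST root = 20
Search for 15: compare at each node
Path: [20, 12, 15]


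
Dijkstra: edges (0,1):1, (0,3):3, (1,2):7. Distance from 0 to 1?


Dijkstra from 0:
Distances: {0: 0, 1: 1, 2: 8, 3: 3}
Shortest distance to 1 = 1, path = [0, 1]


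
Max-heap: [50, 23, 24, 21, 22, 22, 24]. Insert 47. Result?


Append 47: [50, 23, 24, 21, 22, 22, 24, 47]
Bubble up: swap idx 7(47) with idx 3(21); swap idx 3(47) with idx 1(23)
Result: [50, 47, 24, 23, 22, 22, 24, 21]


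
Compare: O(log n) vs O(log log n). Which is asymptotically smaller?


double-logarithmic grows slower than logarithmic
O(log log n) is asymptotically smaller; O(log n) grows faster


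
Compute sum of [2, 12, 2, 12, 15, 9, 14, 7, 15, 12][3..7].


Prefix sums: [0, 2, 14, 16, 28, 43, 52, 66, 73, 88, 100]
Sum[3..7] = prefix[8] - prefix[3] = 73 - 16 = 57


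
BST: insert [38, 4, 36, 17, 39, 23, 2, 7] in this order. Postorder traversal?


Root = 38; build tree by BST insertion.
Postorder traversal: [2, 7, 23, 17, 36, 4, 39, 38]


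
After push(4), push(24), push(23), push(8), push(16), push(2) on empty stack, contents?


push(4) -> [4]
push(24) -> [4, 24]
push(23) -> [4, 24, 23]
push(8) -> [4, 24, 23, 8]
push(16) -> [4, 24, 23, 8, 16]
push(2) -> [4, 24, 23, 8, 16, 2]
Final stack (bottom to top): [4, 24, 23, 8, 16, 2]


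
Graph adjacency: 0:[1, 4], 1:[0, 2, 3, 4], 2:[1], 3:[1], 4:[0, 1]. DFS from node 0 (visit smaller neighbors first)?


DFS stack-based: start with [0]
Visit order: [0, 1, 2, 3, 4]


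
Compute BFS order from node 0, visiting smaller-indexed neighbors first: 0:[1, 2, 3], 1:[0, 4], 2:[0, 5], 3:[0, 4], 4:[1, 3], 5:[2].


BFS queue: start with [0]
Visit order: [0, 1, 2, 3, 4, 5]


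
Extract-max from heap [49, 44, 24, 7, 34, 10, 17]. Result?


Max = 49
Replace root with last, heapify down
Resulting heap: [44, 34, 24, 7, 17, 10]


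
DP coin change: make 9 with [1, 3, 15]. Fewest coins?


dp[0]=0; dp[i]=1+min(dp[i-c] for c in coins)
...dp[4]=2, dp[5]=3, dp[6]=2, dp[7]=3, dp[8]=4, dp[9]=3
Minimum coins for 9 = 3


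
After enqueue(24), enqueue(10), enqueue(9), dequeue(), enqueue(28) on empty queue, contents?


enqueue(24) -> [24]
enqueue(10) -> [24, 10]
enqueue(9) -> [24, 10, 9]
dequeue() returns 24 -> [10, 9]
enqueue(28) -> [10, 9, 28]
Final queue (front to back): [10, 9, 28]


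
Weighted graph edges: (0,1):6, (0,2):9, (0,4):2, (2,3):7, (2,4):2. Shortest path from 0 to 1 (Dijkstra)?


Dijkstra from 0:
Distances: {0: 0, 1: 6, 2: 4, 3: 11, 4: 2}
Shortest distance to 1 = 6, path = [0, 1]


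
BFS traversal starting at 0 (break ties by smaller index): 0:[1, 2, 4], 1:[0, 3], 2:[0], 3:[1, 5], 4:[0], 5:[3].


BFS queue: start with [0]
Visit order: [0, 1, 2, 4, 3, 5]
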